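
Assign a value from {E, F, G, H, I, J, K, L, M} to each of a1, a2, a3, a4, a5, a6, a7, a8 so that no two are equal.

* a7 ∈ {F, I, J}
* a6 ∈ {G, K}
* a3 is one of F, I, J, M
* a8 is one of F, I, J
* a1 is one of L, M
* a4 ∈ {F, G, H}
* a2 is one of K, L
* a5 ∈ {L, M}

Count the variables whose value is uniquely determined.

The 8 variables together cover exactly {F, G, H, I, J, K, L, M} — 8 values for 8 variables — and H appears only in a4's list, so a4 = H.
The 7 still-open variables draw from only 7 values {F, G, I, J, K, L, M}, so each is used; only a6 can be G, hence a6 = G.
The 6 still-open variables draw from only 6 values {F, I, J, K, L, M}, so each is used; only a2 can be K, hence a2 = K.
a1 and a5 share exactly the 2 values {L, M}; by pigeonhole those values go to them, so strike L, M from a3.
Determined: a2=K, a4=H, a6=G. The other variables each still have more than one consistent value. That makes 3.

3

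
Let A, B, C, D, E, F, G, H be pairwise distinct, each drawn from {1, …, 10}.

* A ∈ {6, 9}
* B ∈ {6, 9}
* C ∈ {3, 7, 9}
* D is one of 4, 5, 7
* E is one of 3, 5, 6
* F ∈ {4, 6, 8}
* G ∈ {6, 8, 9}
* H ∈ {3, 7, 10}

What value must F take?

The 8 variables draw from only 8 values {3, 4, 5, 6, 7, 8, 9, 10}, so each is used; only H can be 10, hence H = 10.
A and B share exactly the 2 values {6, 9}; by pigeonhole those values go to them, so strike 6, 9 from C, E, F, G.
G's domain is down to {8}, so G = 8. Strike 8 from F.
So F = 4.

4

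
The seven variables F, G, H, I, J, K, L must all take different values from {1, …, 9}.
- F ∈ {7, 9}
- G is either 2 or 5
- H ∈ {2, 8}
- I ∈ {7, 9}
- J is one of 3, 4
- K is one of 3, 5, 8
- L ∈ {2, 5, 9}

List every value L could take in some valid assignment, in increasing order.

The 7 variables together cover exactly {2, 3, 4, 5, 7, 8, 9} — 7 values for 7 variables — and 4 appears only in J's list, so J = 4.
Among the 6 still-open variables, 3 fits only K (and all 6 values in {2, 3, 5, 7, 8, 9} must be used), so K = 3.
Among the 5 still-open variables, 8 fits only H (and all 5 values in {2, 5, 7, 8, 9} must be used), so H = 8.
F and I between them cover only {7, 9} — a naked pair. Remove those values from L.
No further eliminations apply; L can still be any of 2, 5.

2, 5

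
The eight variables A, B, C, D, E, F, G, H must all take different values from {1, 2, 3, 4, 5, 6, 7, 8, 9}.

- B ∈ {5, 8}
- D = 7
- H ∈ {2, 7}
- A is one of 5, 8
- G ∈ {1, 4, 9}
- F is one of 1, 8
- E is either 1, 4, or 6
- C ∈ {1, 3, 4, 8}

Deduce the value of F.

1

D must be 7 (only option left). Remove 7 from H.
H's domain is down to {2}, so H = 2.
A and B share exactly the 2 values {5, 8}; by pigeonhole those values go to them, so strike 5, 8 from C, F.
So F = 1.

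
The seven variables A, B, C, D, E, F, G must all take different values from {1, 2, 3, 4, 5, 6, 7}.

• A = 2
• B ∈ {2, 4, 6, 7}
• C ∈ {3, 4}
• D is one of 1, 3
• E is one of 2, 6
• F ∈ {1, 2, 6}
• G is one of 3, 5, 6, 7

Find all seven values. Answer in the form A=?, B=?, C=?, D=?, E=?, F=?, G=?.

A has just one choice, so A = 2. Strike 2 from B, E, F.
That leaves E = 6. So B, F, G can't be 6.
F must be 1 (only option left). So D can't be 1.
D has just one choice, so D = 3. Eliminate 3 elsewhere: C, G.
C has just one choice, so C = 4. Strike 4 from B.
B has just one choice, so B = 7. Remove 7 from G.
G has just one choice, so G = 5.

A=2, B=7, C=4, D=3, E=6, F=1, G=5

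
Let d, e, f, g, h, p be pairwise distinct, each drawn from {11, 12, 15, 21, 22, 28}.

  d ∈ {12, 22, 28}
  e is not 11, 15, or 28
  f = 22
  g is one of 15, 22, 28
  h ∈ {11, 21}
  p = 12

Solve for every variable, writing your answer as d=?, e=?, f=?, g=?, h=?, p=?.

d=28, e=21, f=22, g=15, h=11, p=12

f has just one choice, so f = 22. Strike 22 from d, e, g.
p must be 12 (only option left). Eliminate 12 elsewhere: d, e.
That leaves d = 28. So g can't be 28.
e must be 21 (only option left). Eliminate 21 elsewhere: h.
g must be 15 (only option left).
h's domain is down to {11}, so h = 11.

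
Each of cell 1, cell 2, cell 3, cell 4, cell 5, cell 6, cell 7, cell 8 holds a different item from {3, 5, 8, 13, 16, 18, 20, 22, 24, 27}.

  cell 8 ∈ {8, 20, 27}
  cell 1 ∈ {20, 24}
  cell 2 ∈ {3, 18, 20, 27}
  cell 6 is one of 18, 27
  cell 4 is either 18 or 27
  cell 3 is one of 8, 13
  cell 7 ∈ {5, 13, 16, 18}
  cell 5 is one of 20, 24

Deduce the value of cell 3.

The 2 variables cell 1 and cell 5 are confined to {20, 24}, which locks those values in; drop them from cell 2, cell 8.
The 2 variables cell 4 and cell 6 are confined to {18, 27}, which locks those values in; drop them from cell 2, cell 7, cell 8.
cell 2 has just one choice, so cell 2 = 3.
cell 8 must be 8 (only option left). Remove 8 from cell 3.
So cell 3 = 13.

13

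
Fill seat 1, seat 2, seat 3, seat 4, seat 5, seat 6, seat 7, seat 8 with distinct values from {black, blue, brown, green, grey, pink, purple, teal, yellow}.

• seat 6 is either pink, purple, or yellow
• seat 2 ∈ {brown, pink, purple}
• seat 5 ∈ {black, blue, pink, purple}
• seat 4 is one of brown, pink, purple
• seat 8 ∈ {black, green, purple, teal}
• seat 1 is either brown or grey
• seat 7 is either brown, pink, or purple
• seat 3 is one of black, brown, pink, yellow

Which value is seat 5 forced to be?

blue

seat 2, seat 4, seat 7 share exactly the 3 values {brown, pink, purple}; by pigeonhole those values go to them, so strike brown, pink, purple from seat 1, seat 3, seat 5, seat 6, seat 8.
That leaves seat 1 = grey.
That leaves seat 6 = yellow. Eliminate yellow elsewhere: seat 3.
seat 3 has just one choice, so seat 3 = black. Strike black from seat 5, seat 8.
So seat 5 = blue.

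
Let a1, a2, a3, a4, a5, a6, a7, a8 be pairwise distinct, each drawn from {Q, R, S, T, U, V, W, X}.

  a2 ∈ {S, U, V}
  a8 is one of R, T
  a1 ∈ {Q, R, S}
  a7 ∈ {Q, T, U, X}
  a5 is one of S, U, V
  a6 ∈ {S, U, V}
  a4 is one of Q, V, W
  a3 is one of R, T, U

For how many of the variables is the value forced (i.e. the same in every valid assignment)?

3

The 8 variables together cover exactly {Q, R, S, T, U, V, W, X} — 8 values for 8 variables — and W appears only in a4's list, so a4 = W.
The 7 still-open variables together cover exactly {Q, R, S, T, U, V, X} — 7 values for 7 variables — and X appears only in a7's list, so a7 = X.
Among the 6 still-open variables, Q fits only a1 (and all 6 values in {Q, R, S, T, U, V} must be used), so a1 = Q.
The 3 variables a2, a5, a6 are confined to {S, U, V}, which locks those values in; drop them from a3.
Determined: a1=Q, a4=W, a7=X. The other variables each still have more than one consistent value. That makes 3.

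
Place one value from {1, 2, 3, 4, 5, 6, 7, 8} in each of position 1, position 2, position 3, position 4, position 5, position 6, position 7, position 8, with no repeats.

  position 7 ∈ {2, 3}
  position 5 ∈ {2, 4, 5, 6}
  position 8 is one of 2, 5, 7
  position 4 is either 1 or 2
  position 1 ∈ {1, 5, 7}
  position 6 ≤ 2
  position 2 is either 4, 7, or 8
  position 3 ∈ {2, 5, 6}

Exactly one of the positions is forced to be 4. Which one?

position 5

The 8 variables together cover exactly {1, 2, 3, 4, 5, 6, 7, 8} — 8 values for 8 variables — and 3 appears only in position 7's list, so position 7 = 3.
Among the 7 still-open variables, 8 fits only position 2 (and all 7 values in {1, 2, 4, 5, 6, 7, 8} must be used), so position 2 = 8.
The 6 still-open variables together cover exactly {1, 2, 4, 5, 6, 7} — 6 values for 6 variables — and 4 appears only in position 5's list, so position 5 = 4.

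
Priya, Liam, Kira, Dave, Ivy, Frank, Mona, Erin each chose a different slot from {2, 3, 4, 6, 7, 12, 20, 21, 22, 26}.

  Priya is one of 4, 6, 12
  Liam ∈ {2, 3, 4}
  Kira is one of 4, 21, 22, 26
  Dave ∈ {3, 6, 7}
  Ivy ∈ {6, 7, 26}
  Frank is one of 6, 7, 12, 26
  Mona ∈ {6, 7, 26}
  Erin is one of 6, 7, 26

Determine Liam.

2

Ivy, Mona, Erin between them cover only {6, 7, 26} — a naked triple. Remove those values from Priya, Kira, Dave, Frank.
Dave's domain is down to {3}, so Dave = 3. Eliminate 3 elsewhere: Liam.
Frank must be 12 (only option left). So Priya can't be 12.
That leaves Priya = 4. So Liam, Kira can't be 4.
So Liam = 2.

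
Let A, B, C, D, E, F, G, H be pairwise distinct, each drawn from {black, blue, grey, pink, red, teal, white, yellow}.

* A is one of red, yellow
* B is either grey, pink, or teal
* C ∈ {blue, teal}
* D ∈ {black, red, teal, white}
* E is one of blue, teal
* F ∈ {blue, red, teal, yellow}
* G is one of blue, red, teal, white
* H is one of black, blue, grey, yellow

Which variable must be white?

G

The 8 variables draw from only 8 values {black, blue, grey, pink, red, teal, white, yellow}, so each is used; only B can be pink, hence B = pink.
Among the 7 still-open variables, grey fits only H (and all 7 values in {black, blue, grey, red, teal, white, yellow} must be used), so H = grey.
The 6 still-open variables draw from only 6 values {black, blue, red, teal, white, yellow}, so each is used; only D can be black, hence D = black.
The 5 still-open variables together cover exactly {blue, red, teal, white, yellow} — 5 values for 5 variables — and white appears only in G's list, so G = white.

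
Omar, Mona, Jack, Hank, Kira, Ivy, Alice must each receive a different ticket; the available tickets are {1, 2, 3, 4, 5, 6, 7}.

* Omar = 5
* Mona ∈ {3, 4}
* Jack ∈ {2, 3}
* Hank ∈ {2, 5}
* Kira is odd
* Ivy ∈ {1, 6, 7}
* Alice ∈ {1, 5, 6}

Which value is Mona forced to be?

Omar must be 5 (only option left). So Hank, Kira, Alice can't be 5.
Hank has just one choice, so Hank = 2. Strike 2 from Jack.
That leaves Jack = 3. Remove 3 from Mona, Kira.
So Mona = 4.

4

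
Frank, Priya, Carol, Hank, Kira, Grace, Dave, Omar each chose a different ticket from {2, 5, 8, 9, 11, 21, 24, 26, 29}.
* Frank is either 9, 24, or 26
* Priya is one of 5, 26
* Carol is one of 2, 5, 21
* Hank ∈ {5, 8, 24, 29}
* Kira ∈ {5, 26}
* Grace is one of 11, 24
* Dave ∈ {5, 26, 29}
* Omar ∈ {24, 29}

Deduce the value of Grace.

11

The 2 variables Priya and Kira are confined to {5, 26}, which locks those values in; drop them from Frank, Carol, Hank, Dave.
Dave must be 29 (only option left). Remove 29 from Hank, Omar.
Omar has just one choice, so Omar = 24. Eliminate 24 elsewhere: Frank, Hank, Grace.
So Grace = 11.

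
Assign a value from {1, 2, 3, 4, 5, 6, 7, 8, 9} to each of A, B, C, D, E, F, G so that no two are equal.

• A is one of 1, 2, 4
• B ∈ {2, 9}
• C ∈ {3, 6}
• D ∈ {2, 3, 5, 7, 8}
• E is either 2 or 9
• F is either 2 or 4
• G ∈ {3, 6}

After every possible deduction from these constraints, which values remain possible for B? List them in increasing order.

2, 9

B and E between them cover only {2, 9} — a naked pair. Remove those values from A, D, F.
F's domain is down to {4}, so F = 4. Eliminate 4 elsewhere: A.
A's domain is down to {1}, so A = 1.
C and G between them cover only {3, 6} — a naked pair. Remove those values from D.
No further eliminations apply; B can still be any of 2, 9.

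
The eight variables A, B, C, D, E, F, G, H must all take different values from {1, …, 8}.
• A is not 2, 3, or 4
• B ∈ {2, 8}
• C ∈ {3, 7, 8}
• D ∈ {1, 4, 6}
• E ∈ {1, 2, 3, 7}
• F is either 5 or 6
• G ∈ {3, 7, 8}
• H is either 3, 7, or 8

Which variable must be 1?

E

The 8 variables together cover exactly {1, 2, 3, 4, 5, 6, 7, 8} — 8 values for 8 variables — and 4 appears only in D's list, so D = 4.
C, G, H between them cover only {3, 7, 8} — a naked triple. Remove those values from A, B, E.
B must be 2 (only option left). Remove 2 from E.
So 1 goes to E.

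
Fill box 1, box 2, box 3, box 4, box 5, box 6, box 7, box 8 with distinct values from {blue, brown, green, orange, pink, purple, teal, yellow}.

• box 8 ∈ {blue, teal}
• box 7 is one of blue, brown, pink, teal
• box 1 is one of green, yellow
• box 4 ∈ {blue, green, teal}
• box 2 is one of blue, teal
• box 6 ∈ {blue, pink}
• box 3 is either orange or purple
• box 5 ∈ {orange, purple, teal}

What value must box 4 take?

green

The 8 variables together cover exactly {blue, brown, green, orange, pink, purple, teal, yellow} — 8 values for 8 variables — and brown appears only in box 7's list, so box 7 = brown.
The 7 still-open variables together cover exactly {blue, green, orange, pink, purple, teal, yellow} — 7 values for 7 variables — and pink appears only in box 6's list, so box 6 = pink.
Among the 6 still-open variables, yellow fits only box 1 (and all 6 values in {blue, green, orange, purple, teal, yellow} must be used), so box 1 = yellow.
The 5 still-open variables draw from only 5 values {blue, green, orange, purple, teal}, so each is used; only box 4 can be green, hence box 4 = green.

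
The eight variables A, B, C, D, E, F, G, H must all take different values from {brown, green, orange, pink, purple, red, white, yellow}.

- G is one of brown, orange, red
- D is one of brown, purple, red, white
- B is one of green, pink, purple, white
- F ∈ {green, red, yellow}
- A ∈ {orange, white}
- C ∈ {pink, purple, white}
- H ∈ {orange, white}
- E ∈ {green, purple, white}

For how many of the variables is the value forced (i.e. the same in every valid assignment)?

1

The 8 variables draw from only 8 values {brown, green, orange, pink, purple, red, white, yellow}, so each is used; only F can be yellow, hence F = yellow.
A and H between them cover only {orange, white} — a naked pair. Remove those values from B, C, D, E, G.
The 3 variables B, C, E are confined to {green, pink, purple}, which locks those values in; drop them from D.
Determined: F=yellow. The other variables each still have more than one consistent value. That makes 1.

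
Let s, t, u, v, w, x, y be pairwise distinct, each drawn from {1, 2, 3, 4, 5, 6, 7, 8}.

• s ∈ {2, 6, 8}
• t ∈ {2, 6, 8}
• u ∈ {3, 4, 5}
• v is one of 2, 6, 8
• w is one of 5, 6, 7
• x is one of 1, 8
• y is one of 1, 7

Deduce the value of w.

5

s, t, v share exactly the 3 values {2, 6, 8}; by pigeonhole those values go to them, so strike 2, 6, 8 from w, x.
That leaves x = 1. Eliminate 1 elsewhere: y.
That leaves y = 7. So w can't be 7.
So w = 5.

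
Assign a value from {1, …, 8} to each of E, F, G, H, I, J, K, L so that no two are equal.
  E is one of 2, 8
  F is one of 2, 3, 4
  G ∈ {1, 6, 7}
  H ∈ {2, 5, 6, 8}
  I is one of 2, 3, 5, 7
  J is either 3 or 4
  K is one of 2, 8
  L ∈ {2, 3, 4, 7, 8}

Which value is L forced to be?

The 8 variables together cover exactly {1, 2, 3, 4, 5, 6, 7, 8} — 8 values for 8 variables — and 1 appears only in G's list, so G = 1.
The 7 still-open variables draw from only 7 values {2, 3, 4, 5, 6, 7, 8}, so each is used; only H can be 6, hence H = 6.
The 6 still-open variables draw from only 6 values {2, 3, 4, 5, 7, 8}, so each is used; only I can be 5, hence I = 5.
The 5 still-open variables together cover exactly {2, 3, 4, 7, 8} — 5 values for 5 variables — and 7 appears only in L's list, so L = 7.

7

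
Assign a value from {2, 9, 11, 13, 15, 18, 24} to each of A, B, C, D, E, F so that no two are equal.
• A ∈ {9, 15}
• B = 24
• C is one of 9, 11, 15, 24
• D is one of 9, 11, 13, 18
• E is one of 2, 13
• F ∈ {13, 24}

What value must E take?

2

B has just one choice, so B = 24. Strike 24 from C, F.
F has just one choice, so F = 13. Remove 13 from D, E.
So E = 2.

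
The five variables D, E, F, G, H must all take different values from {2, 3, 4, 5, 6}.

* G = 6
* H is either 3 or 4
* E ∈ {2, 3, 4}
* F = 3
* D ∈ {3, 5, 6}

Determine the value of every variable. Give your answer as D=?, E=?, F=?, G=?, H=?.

F's domain is down to {3}, so F = 3. Eliminate 3 elsewhere: D, E, H.
G must be 6 (only option left). So D can't be 6.
H must be 4 (only option left). Eliminate 4 elsewhere: E.
D has just one choice, so D = 5.
That leaves E = 2.

D=5, E=2, F=3, G=6, H=4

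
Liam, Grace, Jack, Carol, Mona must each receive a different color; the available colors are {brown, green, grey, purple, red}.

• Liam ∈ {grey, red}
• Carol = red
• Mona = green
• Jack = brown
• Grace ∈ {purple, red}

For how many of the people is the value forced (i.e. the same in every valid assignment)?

5

Jack's domain is down to {brown}, so Jack = brown.
Carol's domain is down to {red}, so Carol = red. Eliminate red elsewhere: Liam, Grace.
Mona has just one choice, so Mona = green.
Liam's domain is down to {grey}, so Liam = grey.
Grace's domain is down to {purple}, so Grace = purple.
Every person is fixed: Liam=grey, Grace=purple, Jack=brown, Carol=red, Mona=green. That makes 5.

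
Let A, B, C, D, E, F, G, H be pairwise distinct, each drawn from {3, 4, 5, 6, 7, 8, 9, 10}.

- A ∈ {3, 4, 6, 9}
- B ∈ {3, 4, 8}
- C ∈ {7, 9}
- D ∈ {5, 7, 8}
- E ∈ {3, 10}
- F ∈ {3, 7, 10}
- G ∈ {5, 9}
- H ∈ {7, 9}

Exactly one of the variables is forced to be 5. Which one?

G

The 8 variables draw from only 8 values {3, 4, 5, 6, 7, 8, 9, 10}, so each is used; only A can be 6, hence A = 6.
The 7 still-open variables together cover exactly {3, 4, 5, 7, 8, 9, 10} — 7 values for 7 variables — and 4 appears only in B's list, so B = 4.
The 6 still-open variables draw from only 6 values {3, 5, 7, 8, 9, 10}, so each is used; only D can be 8, hence D = 8.
Among the 5 still-open variables, 5 fits only G (and all 5 values in {3, 5, 7, 9, 10} must be used), so G = 5.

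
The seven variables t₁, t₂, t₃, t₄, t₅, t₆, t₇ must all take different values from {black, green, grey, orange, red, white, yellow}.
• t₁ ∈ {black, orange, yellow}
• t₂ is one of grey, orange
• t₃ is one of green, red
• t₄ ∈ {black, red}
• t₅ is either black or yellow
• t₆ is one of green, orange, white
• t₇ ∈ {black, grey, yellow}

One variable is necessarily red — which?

t₄

The 7 variables together cover exactly {black, green, grey, orange, red, white, yellow} — 7 values for 7 variables — and white appears only in t₆'s list, so t₆ = white.
The 6 still-open variables draw from only 6 values {black, green, grey, orange, red, yellow}, so each is used; only t₃ can be green, hence t₃ = green.
The 5 still-open variables together cover exactly {black, grey, orange, red, yellow} — 5 values for 5 variables — and red appears only in t₄'s list, so t₄ = red.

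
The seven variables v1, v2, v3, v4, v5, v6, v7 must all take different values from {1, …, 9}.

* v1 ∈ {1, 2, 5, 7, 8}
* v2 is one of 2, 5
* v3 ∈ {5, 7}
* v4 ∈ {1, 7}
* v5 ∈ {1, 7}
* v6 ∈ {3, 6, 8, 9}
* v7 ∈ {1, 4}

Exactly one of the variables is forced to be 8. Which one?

v1

v4 and v5 share exactly the 2 values {1, 7}; by pigeonhole those values go to them, so strike 1, 7 from v1, v3, v7.
That leaves v3 = 5. Remove 5 from v1, v2.
v7 has just one choice, so v7 = 4.
That leaves v2 = 2. Eliminate 2 elsewhere: v1.
So 8 goes to v1.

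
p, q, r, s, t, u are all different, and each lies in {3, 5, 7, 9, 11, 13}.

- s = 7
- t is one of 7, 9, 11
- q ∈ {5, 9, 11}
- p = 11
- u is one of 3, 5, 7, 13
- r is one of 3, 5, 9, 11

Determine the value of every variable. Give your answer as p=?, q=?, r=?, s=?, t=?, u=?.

p=11, q=5, r=3, s=7, t=9, u=13

p must be 11 (only option left). Strike 11 from q, r, t.
s's domain is down to {7}, so s = 7. Eliminate 7 elsewhere: t, u.
t has just one choice, so t = 9. Eliminate 9 elsewhere: q, r.
q has just one choice, so q = 5. Eliminate 5 elsewhere: r, u.
r has just one choice, so r = 3. Eliminate 3 elsewhere: u.
That leaves u = 13.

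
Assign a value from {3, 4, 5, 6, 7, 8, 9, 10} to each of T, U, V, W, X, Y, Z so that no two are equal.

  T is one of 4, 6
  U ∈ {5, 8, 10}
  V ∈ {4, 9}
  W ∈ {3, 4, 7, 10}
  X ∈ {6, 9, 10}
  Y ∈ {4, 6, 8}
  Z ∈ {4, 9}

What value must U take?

5

The 2 variables V and Z are confined to {4, 9}, which locks those values in; drop them from T, W, X, Y.
T must be 6 (only option left). So X, Y can't be 6.
That leaves X = 10. So U, W can't be 10.
That leaves Y = 8. So U can't be 8.
So U = 5.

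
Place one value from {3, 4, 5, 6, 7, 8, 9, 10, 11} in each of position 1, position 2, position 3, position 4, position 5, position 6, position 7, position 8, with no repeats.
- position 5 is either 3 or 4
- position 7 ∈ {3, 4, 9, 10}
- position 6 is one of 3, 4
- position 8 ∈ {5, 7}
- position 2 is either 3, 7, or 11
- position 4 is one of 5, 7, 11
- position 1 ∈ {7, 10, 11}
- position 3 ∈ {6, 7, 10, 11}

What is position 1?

10

Among the 8 variables, 6 fits only position 3 (and all 8 values in {3, 4, 5, 6, 7, 9, 10, 11} must be used), so position 3 = 6.
The 7 still-open variables together cover exactly {3, 4, 5, 7, 9, 10, 11} — 7 values for 7 variables — and 9 appears only in position 7's list, so position 7 = 9.
The 6 still-open variables together cover exactly {3, 4, 5, 7, 10, 11} — 6 values for 6 variables — and 10 appears only in position 1's list, so position 1 = 10.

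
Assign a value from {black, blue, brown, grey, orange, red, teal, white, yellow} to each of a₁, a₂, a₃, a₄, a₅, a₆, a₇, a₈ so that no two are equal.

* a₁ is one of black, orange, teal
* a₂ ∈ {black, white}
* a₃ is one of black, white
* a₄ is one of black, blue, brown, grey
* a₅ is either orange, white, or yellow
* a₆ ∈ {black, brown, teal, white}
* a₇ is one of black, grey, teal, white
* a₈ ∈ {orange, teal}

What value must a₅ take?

The 8 variables together cover exactly {black, blue, brown, grey, orange, teal, white, yellow} — 8 values for 8 variables — and blue appears only in a₄'s list, so a₄ = blue.
Among the 7 still-open variables, brown fits only a₆ (and all 7 values in {black, brown, grey, orange, teal, white, yellow} must be used), so a₆ = brown.
The 6 still-open variables together cover exactly {black, grey, orange, teal, white, yellow} — 6 values for 6 variables — and grey appears only in a₇'s list, so a₇ = grey.
Among the 5 still-open variables, yellow fits only a₅ (and all 5 values in {black, orange, teal, white, yellow} must be used), so a₅ = yellow.

yellow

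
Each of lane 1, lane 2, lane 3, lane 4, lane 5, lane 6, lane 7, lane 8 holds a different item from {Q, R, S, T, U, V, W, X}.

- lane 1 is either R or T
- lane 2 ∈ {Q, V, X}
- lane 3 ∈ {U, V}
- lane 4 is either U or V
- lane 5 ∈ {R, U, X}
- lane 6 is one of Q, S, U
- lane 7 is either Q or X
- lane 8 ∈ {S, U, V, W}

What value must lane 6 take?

S

The 8 variables together cover exactly {Q, R, S, T, U, V, W, X} — 8 values for 8 variables — and T appears only in lane 1's list, so lane 1 = T.
The 7 still-open variables draw from only 7 values {Q, R, S, U, V, W, X}, so each is used; only lane 5 can be R, hence lane 5 = R.
The 6 still-open variables draw from only 6 values {Q, S, U, V, W, X}, so each is used; only lane 8 can be W, hence lane 8 = W.
Among the 5 still-open variables, S fits only lane 6 (and all 5 values in {Q, S, U, V, X} must be used), so lane 6 = S.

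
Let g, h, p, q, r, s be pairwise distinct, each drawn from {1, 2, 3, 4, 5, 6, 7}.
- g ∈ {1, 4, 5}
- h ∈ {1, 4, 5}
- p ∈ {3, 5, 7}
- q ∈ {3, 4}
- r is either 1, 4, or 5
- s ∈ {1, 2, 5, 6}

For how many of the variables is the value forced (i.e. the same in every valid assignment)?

g, h, r between them cover only {1, 4, 5} — a naked triple. Remove those values from p, q, s.
q must be 3 (only option left). So p can't be 3.
p has just one choice, so p = 7.
Determined: p=7, q=3. The other variables each still have more than one consistent value. That makes 2.

2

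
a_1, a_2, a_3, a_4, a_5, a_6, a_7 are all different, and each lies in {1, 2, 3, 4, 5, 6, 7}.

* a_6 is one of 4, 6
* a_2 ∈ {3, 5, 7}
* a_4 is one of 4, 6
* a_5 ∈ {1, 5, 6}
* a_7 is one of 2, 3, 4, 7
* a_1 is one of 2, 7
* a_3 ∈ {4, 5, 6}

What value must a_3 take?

5

The 7 variables together cover exactly {1, 2, 3, 4, 5, 6, 7} — 7 values for 7 variables — and 1 appears only in a_5's list, so a_5 = 1.
a_4 and a_6 share exactly the 2 values {4, 6}; by pigeonhole those values go to them, so strike 4, 6 from a_3, a_7.
So a_3 = 5.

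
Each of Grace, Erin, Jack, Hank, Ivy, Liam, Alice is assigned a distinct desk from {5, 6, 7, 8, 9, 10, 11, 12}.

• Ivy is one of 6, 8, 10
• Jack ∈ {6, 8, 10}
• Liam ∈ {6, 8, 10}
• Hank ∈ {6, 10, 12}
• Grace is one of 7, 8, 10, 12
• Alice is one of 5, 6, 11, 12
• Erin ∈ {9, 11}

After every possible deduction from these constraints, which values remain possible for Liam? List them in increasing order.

6, 8, 10

Jack, Ivy, Liam share exactly the 3 values {6, 8, 10}; by pigeonhole those values go to them, so strike 6, 8, 10 from Grace, Hank, Alice.
Hank's domain is down to {12}, so Hank = 12. Eliminate 12 elsewhere: Grace, Alice.
Grace's domain is down to {7}, so Grace = 7.
No further eliminations apply; Liam can still be any of 6, 8, 10.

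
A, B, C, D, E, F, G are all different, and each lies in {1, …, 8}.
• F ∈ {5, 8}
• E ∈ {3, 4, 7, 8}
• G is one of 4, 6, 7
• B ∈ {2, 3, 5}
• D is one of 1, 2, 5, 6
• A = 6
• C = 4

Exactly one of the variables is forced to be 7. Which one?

A has just one choice, so A = 6. Remove 6 from D, G.
C's domain is down to {4}, so C = 4. So E, G can't be 4.
So 7 goes to G.

G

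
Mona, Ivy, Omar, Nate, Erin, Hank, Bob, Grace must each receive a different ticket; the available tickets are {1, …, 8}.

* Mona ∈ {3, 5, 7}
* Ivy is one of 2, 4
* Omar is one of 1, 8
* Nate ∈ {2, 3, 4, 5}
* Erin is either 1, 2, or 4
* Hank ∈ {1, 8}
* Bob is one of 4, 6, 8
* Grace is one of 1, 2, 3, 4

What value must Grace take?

The 8 variables together cover exactly {1, 2, 3, 4, 5, 6, 7, 8} — 8 values for 8 variables — and 6 appears only in Bob's list, so Bob = 6.
The 7 still-open variables together cover exactly {1, 2, 3, 4, 5, 7, 8} — 7 values for 7 variables — and 7 appears only in Mona's list, so Mona = 7.
The 6 still-open variables draw from only 6 values {1, 2, 3, 4, 5, 8}, so each is used; only Nate can be 5, hence Nate = 5.
Among the 5 still-open variables, 3 fits only Grace (and all 5 values in {1, 2, 3, 4, 8} must be used), so Grace = 3.

3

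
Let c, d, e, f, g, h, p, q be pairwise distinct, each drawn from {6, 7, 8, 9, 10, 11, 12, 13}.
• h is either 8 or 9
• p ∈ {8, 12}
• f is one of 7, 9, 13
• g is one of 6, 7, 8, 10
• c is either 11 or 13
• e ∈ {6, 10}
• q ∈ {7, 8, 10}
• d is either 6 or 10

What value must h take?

9

The 8 variables draw from only 8 values {6, 7, 8, 9, 10, 11, 12, 13}, so each is used; only c can be 11, hence c = 11.
Among the 7 still-open variables, 12 fits only p (and all 7 values in {6, 7, 8, 9, 10, 12, 13} must be used), so p = 12.
The 6 still-open variables draw from only 6 values {6, 7, 8, 9, 10, 13}, so each is used; only f can be 13, hence f = 13.
The 5 still-open variables together cover exactly {6, 7, 8, 9, 10} — 5 values for 5 variables — and 9 appears only in h's list, so h = 9.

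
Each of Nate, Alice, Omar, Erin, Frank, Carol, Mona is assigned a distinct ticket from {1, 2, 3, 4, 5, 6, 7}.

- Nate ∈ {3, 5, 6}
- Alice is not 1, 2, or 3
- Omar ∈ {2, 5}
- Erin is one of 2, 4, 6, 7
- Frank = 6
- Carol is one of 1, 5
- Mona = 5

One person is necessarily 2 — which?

Frank's domain is down to {6}, so Frank = 6. Eliminate 6 elsewhere: Nate, Alice, Erin.
Mona must be 5 (only option left). Strike 5 from Nate, Alice, Omar, Carol.
So 2 goes to Omar.

Omar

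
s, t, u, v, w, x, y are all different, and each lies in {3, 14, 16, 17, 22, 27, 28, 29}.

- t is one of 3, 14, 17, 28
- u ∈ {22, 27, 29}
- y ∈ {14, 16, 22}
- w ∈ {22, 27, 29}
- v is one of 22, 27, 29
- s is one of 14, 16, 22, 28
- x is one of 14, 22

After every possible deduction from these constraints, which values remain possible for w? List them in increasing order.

22, 27, 29

u, v, w between them cover only {22, 27, 29} — a naked triple. Remove those values from s, x, y.
That leaves x = 14. Strike 14 from s, t, y.
That leaves y = 16. Remove 16 from s.
That leaves s = 28. Eliminate 28 elsewhere: t.
No further eliminations apply; w can still be any of 22, 27, 29.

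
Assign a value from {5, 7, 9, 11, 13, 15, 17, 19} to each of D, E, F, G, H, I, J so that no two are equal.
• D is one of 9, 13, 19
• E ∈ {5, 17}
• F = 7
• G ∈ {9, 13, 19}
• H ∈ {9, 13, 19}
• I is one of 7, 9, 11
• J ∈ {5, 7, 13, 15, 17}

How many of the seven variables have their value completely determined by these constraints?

F must be 7 (only option left). Remove 7 from I, J.
D, G, H share exactly the 3 values {9, 13, 19}; by pigeonhole those values go to them, so strike 9, 13, 19 from I, J.
I's domain is down to {11}, so I = 11.
Determined: F=7, I=11. The other variables each still have more than one consistent value. That makes 2.

2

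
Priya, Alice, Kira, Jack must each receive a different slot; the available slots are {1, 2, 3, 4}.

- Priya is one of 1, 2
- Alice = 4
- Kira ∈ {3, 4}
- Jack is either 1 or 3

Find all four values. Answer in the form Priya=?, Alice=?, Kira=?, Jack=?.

Alice must be 4 (only option left). So Kira can't be 4.
Kira's domain is down to {3}, so Kira = 3. Eliminate 3 elsewhere: Jack.
That leaves Jack = 1. Strike 1 from Priya.
Priya must be 2 (only option left).

Priya=2, Alice=4, Kira=3, Jack=1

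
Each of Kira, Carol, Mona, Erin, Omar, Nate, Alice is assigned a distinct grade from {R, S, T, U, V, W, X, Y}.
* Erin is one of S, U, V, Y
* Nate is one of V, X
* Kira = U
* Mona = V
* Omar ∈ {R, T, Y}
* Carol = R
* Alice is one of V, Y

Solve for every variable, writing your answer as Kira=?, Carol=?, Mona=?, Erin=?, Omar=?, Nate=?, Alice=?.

Kira must be U (only option left). Strike U from Erin.
Carol must be R (only option left). Strike R from Omar.
Mona's domain is down to {V}, so Mona = V. Eliminate V elsewhere: Erin, Nate, Alice.
That leaves Nate = X.
Alice has just one choice, so Alice = Y. So Erin, Omar can't be Y.
Erin has just one choice, so Erin = S.
Omar has just one choice, so Omar = T.

Kira=U, Carol=R, Mona=V, Erin=S, Omar=T, Nate=X, Alice=Y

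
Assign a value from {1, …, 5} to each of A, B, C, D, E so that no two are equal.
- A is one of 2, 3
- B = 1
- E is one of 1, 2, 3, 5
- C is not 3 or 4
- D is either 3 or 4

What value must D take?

B's domain is down to {1}, so B = 1. So C, E can't be 1.
The 4 still-open variables draw from only 4 values {2, 3, 4, 5}, so each is used; only D can be 4, hence D = 4.

4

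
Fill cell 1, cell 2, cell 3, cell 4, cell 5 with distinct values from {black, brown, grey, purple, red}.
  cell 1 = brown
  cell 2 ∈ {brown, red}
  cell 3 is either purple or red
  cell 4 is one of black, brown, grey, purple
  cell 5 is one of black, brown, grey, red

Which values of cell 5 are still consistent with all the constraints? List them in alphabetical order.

black, grey

cell 1's domain is down to {brown}, so cell 1 = brown. So cell 2, cell 4, cell 5 can't be brown.
cell 2's domain is down to {red}, so cell 2 = red. Eliminate red elsewhere: cell 3, cell 5.
That leaves cell 3 = purple. So cell 4 can't be purple.
No further eliminations apply; cell 5 can still be any of black, grey.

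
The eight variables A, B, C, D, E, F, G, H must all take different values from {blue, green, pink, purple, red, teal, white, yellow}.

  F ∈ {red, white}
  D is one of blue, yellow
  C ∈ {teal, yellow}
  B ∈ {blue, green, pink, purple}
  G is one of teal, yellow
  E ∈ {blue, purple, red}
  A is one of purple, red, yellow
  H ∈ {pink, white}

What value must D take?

The 8 variables draw from only 8 values {blue, green, pink, purple, red, teal, white, yellow}, so each is used; only B can be green, hence B = green.
The 7 still-open variables draw from only 7 values {blue, pink, purple, red, teal, white, yellow}, so each is used; only H can be pink, hence H = pink.
The 6 still-open variables draw from only 6 values {blue, purple, red, teal, white, yellow}, so each is used; only F can be white, hence F = white.
The 2 variables C and G are confined to {teal, yellow}, which locks those values in; drop them from A, D.
So D = blue.

blue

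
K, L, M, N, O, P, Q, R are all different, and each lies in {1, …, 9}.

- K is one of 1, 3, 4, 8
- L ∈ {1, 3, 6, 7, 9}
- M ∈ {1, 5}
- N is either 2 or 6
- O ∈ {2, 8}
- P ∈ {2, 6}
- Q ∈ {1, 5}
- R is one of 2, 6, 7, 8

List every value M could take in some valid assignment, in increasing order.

M and Q between them cover only {1, 5} — a naked pair. Remove those values from K, L.
N and P between them cover only {2, 6} — a naked pair. Remove those values from L, O, R.
O must be 8 (only option left). Eliminate 8 elsewhere: K, R.
That leaves R = 7. Eliminate 7 elsewhere: L.
No further eliminations apply; M can still be any of 1, 5.

1, 5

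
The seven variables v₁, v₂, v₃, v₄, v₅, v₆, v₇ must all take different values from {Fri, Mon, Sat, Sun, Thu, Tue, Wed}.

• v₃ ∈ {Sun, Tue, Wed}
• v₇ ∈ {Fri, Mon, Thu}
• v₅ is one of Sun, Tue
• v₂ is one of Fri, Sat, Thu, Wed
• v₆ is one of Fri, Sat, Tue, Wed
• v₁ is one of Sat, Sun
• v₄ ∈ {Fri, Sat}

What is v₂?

The 7 variables together cover exactly {Fri, Mon, Sat, Sun, Thu, Tue, Wed} — 7 values for 7 variables — and Mon appears only in v₇'s list, so v₇ = Mon.
Among the 6 still-open variables, Thu fits only v₂ (and all 6 values in {Fri, Sat, Sun, Thu, Tue, Wed} must be used), so v₂ = Thu.

Thu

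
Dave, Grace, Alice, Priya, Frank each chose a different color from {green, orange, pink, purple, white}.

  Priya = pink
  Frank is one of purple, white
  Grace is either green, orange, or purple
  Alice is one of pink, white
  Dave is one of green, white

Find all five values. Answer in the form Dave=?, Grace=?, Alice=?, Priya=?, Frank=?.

Dave=green, Grace=orange, Alice=white, Priya=pink, Frank=purple

Priya's domain is down to {pink}, so Priya = pink. Eliminate pink elsewhere: Alice.
Alice must be white (only option left). Strike white from Dave, Frank.
Frank must be purple (only option left). Remove purple from Grace.
Dave must be green (only option left). Remove green from Grace.
Grace must be orange (only option left).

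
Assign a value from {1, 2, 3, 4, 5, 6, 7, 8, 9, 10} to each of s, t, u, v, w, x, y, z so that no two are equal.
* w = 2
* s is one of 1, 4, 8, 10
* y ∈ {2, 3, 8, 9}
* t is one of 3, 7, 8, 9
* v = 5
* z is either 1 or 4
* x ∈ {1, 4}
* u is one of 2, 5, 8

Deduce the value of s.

10

v has just one choice, so v = 5. Remove 5 from u.
w must be 2 (only option left). So u, y can't be 2.
u has just one choice, so u = 8. Remove 8 from s, t, y.
x and z share exactly the 2 values {1, 4}; by pigeonhole those values go to them, so strike 1, 4 from s.
So s = 10.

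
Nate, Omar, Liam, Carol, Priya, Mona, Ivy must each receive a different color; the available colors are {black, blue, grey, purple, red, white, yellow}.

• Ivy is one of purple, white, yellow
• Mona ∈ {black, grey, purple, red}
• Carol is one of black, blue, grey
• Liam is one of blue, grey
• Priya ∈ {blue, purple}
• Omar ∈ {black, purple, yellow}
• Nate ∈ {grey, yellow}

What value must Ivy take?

white

Among the 7 variables, red fits only Mona (and all 7 values in {black, blue, grey, purple, red, white, yellow} must be used), so Mona = red.
Among the 6 still-open variables, white fits only Ivy (and all 6 values in {black, blue, grey, purple, white, yellow} must be used), so Ivy = white.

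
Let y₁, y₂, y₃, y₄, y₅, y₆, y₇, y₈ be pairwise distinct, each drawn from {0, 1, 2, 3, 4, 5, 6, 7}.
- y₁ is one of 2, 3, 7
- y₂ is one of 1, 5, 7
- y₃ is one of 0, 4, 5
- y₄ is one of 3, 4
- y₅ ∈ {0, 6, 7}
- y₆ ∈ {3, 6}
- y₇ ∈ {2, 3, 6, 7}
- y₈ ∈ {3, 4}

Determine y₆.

The 8 variables draw from only 8 values {0, 1, 2, 3, 4, 5, 6, 7}, so each is used; only y₂ can be 1, hence y₂ = 1.
The 7 still-open variables together cover exactly {0, 2, 3, 4, 5, 6, 7} — 7 values for 7 variables — and 5 appears only in y₃'s list, so y₃ = 5.
The 6 still-open variables together cover exactly {0, 2, 3, 4, 6, 7} — 6 values for 6 variables — and 0 appears only in y₅'s list, so y₅ = 0.
The 2 variables y₄ and y₈ are confined to {3, 4}, which locks those values in; drop them from y₁, y₆, y₇.
So y₆ = 6.

6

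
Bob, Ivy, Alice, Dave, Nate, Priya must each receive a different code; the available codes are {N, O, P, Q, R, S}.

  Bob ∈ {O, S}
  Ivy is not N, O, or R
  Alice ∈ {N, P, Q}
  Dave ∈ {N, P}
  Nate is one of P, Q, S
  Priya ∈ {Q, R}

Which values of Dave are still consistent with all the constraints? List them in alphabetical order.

The 6 variables together cover exactly {N, O, P, Q, R, S} — 6 values for 6 variables — and O appears only in Bob's list, so Bob = O.
The 5 still-open variables together cover exactly {N, P, Q, R, S} — 5 values for 5 variables — and R appears only in Priya's list, so Priya = R.
No further eliminations apply; Dave can still be any of N, P.

N, P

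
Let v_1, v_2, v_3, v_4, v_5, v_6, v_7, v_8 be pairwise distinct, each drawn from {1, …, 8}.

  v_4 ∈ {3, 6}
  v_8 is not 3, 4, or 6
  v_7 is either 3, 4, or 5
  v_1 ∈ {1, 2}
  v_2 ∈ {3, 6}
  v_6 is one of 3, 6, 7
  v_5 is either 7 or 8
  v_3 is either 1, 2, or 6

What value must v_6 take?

Among the 8 variables, 4 fits only v_7 (and all 8 values in {1, 2, 3, 4, 5, 6, 7, 8} must be used), so v_7 = 4.
Among the 7 still-open variables, 5 fits only v_8 (and all 7 values in {1, 2, 3, 5, 6, 7, 8} must be used), so v_8 = 5.
The 6 still-open variables draw from only 6 values {1, 2, 3, 6, 7, 8}, so each is used; only v_5 can be 8, hence v_5 = 8.
The 5 still-open variables draw from only 5 values {1, 2, 3, 6, 7}, so each is used; only v_6 can be 7, hence v_6 = 7.

7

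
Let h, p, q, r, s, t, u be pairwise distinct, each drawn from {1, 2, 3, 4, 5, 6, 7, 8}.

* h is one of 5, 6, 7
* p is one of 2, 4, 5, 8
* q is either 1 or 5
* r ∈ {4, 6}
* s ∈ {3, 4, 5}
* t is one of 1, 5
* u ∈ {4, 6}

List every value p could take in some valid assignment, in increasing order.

q and t share exactly the 2 values {1, 5}; by pigeonhole those values go to them, so strike 1, 5 from h, p, s.
The 2 variables r and u are confined to {4, 6}, which locks those values in; drop them from h, p, s.
h has just one choice, so h = 7.
That leaves s = 3.
No further eliminations apply; p can still be any of 2, 8.

2, 8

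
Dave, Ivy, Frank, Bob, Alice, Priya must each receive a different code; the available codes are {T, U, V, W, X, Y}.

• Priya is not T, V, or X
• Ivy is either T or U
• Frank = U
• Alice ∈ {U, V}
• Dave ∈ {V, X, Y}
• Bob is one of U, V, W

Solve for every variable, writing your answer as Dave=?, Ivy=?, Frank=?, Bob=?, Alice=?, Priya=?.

Frank's domain is down to {U}, so Frank = U. Strike U from Ivy, Bob, Alice, Priya.
Alice must be V (only option left). Strike V from Dave, Bob.
Ivy's domain is down to {T}, so Ivy = T.
That leaves Bob = W. So Priya can't be W.
Priya's domain is down to {Y}, so Priya = Y. So Dave can't be Y.
That leaves Dave = X.

Dave=X, Ivy=T, Frank=U, Bob=W, Alice=V, Priya=Y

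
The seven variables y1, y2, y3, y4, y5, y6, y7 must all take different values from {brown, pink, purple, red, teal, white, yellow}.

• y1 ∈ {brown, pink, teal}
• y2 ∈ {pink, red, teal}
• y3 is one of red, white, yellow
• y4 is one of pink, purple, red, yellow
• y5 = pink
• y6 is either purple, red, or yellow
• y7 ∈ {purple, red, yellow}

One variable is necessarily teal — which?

y5's domain is down to {pink}, so y5 = pink. Strike pink from y1, y2, y4.
Among the 6 still-open variables, brown fits only y1 (and all 6 values in {brown, purple, red, teal, white, yellow} must be used), so y1 = brown.
The 5 still-open variables draw from only 5 values {purple, red, teal, white, yellow}, so each is used; only y2 can be teal, hence y2 = teal.

y2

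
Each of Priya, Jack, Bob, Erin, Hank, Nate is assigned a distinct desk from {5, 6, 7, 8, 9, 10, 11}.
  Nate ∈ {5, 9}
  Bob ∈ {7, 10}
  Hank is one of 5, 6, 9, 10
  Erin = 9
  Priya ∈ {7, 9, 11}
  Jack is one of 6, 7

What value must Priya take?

Erin's domain is down to {9}, so Erin = 9. So Priya, Hank, Nate can't be 9.
That leaves Nate = 5. Remove 5 from Hank.
The 4 still-open variables together cover exactly {6, 7, 10, 11} — 4 values for 4 variables — and 11 appears only in Priya's list, so Priya = 11.

11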